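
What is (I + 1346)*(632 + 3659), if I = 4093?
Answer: 23338749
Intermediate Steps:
(I + 1346)*(632 + 3659) = (4093 + 1346)*(632 + 3659) = 5439*4291 = 23338749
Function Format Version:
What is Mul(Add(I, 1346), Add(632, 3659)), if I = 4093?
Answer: 23338749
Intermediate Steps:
Mul(Add(I, 1346), Add(632, 3659)) = Mul(Add(4093, 1346), Add(632, 3659)) = Mul(5439, 4291) = 23338749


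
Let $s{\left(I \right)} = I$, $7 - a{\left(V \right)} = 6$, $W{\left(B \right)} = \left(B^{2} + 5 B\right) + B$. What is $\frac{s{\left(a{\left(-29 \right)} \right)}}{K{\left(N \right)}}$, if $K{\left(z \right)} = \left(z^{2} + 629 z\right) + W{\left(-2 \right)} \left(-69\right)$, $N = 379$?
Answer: $\frac{1}{382584} \approx 2.6138 \cdot 10^{-6}$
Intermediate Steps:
$W{\left(B \right)} = B^{2} + 6 B$
$a{\left(V \right)} = 1$ ($a{\left(V \right)} = 7 - 6 = 1$)
$K{\left(z \right)} = 552 + z^{2} + 629 z$ ($K{\left(z \right)} = \left(z^{2} + 629 z\right) + - 2 \left(6 - 2\right) \left(-69\right) = \left(z^{2} + 629 z\right) + \left(-2\right) 4 \left(-69\right) = \left(z^{2} + 629 z\right) - -552 = \left(z^{2} + 629 z\right) + 552 = 552 + z^{2} + 629 z$)
$\frac{s{\left(a{\left(-29 \right)} \right)}}{K{\left(N \right)}} = 1 \frac{1}{552 + 379^{2} + 629 \cdot 379} = 1 \frac{1}{552 + 143641 + 238391} = 1 \cdot \frac{1}{382584} = \frac{1}{382584}$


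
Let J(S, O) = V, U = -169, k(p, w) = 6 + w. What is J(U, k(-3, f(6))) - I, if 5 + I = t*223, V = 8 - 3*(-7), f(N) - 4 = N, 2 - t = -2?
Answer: -858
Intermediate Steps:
t = 4 (t = 2 - 1*(-2) = 2 + 2 = 4)
f(N) = 4 + N
V = 29 (V = 8 + 21 = 29)
I = 887 (I = -5 + 4*223 = -5 + 892 = 887)
J(S, O) = 29
J(U, k(-3, f(6))) - I = 29 - 1*887 = 29 - 887 = -858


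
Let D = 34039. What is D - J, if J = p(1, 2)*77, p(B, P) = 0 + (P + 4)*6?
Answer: 31267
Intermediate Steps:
p(B, P) = 24 + 6*P (p(B, P) = 0 + (4 + P)*6 = 0 + (24 + 6*P) = 24 + 6*P)
J = 2772 (J = (24 + 6*2)*77 = (24 + 12)*77 = 36*77 = 2772)
D - J = 34039 - 1*2772 = 34039 - 2772 = 31267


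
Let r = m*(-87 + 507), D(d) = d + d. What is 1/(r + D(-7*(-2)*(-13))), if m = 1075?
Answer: 1/451136 ≈ 2.2166e-6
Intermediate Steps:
D(d) = 2*d
r = 451500 (r = 1075*(-87 + 507) = 1075*420 = 451500)
1/(r + D(-7*(-2)*(-13))) = 1/(451500 + 2*(-7*(-2)*(-13))) = 1/(451500 + 2*(14*(-13))) = 1/(451500 + 2*(-182)) = 1/(451500 - 364) = 1/451136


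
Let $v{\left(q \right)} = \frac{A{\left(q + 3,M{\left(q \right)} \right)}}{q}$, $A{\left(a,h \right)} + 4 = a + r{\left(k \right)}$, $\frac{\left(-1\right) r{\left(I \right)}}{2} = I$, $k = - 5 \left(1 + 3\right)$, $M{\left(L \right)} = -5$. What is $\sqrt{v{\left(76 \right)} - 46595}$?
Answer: $\frac{i \sqrt{67280995}}{38} \approx 215.86 i$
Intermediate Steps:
$k = -20$ ($k = \left(-5\right) 4 = -20$)
$r{\left(I \right)} = - 2 I$
$A{\left(a,h \right)} = 36 + a$ ($A{\left(a,h \right)} = -4 + \left(a - -40\right) = -4 + \left(a + 40\right) = -4 + \left(40 + a\right) = 36 + a$)
$v{\left(q \right)} = \frac{39 + q}{q}$ ($v{\left(q \right)} = \frac{36 + \left(q + 3\right)}{q} = \frac{36 + \left(3 + q\right)}{q} = \frac{39 + q}{q}$)
$\sqrt{v{\left(76 \right)} - 46595} = \sqrt{\frac{39 + 76}{76} - 46595} = \sqrt{\frac{1}{76} \cdot 115 - 46595} = \sqrt{\frac{115}{76} - 46595} = \sqrt{- \frac{3541105}{76}} = \frac{i \sqrt{67280995}}{38}$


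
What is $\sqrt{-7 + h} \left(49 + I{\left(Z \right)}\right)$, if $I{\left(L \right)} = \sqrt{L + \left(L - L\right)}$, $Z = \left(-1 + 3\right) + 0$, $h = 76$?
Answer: $\sqrt{69} \left(49 + \sqrt{2}\right) \approx 418.77$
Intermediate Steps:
$Z = 2$ ($Z = 2 + 0 = 2$)
$I{\left(L \right)} = \sqrt{L}$ ($I{\left(L \right)} = \sqrt{L + 0} = \sqrt{L}$)
$\sqrt{-7 + h} \left(49 + I{\left(Z \right)}\right) = \sqrt{-7 + 76} \left(49 + \sqrt{2}\right) = \sqrt{69} \left(49 + \sqrt{2}\right)$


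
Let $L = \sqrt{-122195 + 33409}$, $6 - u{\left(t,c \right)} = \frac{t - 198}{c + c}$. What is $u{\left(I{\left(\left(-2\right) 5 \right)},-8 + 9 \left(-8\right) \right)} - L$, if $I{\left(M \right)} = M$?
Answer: $\frac{47}{10} - i \sqrt{88786} \approx 4.7 - 297.97 i$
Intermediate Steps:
$u{\left(t,c \right)} = 6 - \frac{-198 + t}{2 c}$ ($u{\left(t,c \right)} = 6 - \frac{t - 198}{c + c} = 6 - \frac{-198 + t}{2 c}$)
$L = i \sqrt{88786}$ ($L = \sqrt{-88786} = i \sqrt{88786} \approx 297.97 i$)
$u{\left(I{\left(\left(-2\right) 5 \right)},-8 + 9 \left(-8\right) \right)} - L = \frac{198 - \left(-2\right) 5 + 12 \left(-8 + 9 \left(-8\right)\right)}{2 \left(-8 + 9 \left(-8\right)\right)} - i \sqrt{88786} = \frac{198 - -10 + 12 \left(-8 - 72\right)}{2 \left(-8 - 72\right)} - i \sqrt{88786} = \frac{198 + 10 + 12 \left(-80\right)}{2 \left(-80\right)} - i \sqrt{88786} = \frac{1}{2} \left(- \frac{1}{80}\right) \left(198 + 10 - 960\right) - i \sqrt{88786} = \frac{1}{2} \left(- \frac{1}{80}\right) \left(-752\right) - i \sqrt{88786} = \frac{47}{10} - i \sqrt{88786}$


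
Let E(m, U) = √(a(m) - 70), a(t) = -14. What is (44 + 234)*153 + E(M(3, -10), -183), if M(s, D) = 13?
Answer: 42534 + 2*I*√21 ≈ 42534.0 + 9.1651*I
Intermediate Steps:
E(m, U) = 2*I*√21 (E(m, U) = √(-14 - 70) = √(-84) = 2*I*√21)
(44 + 234)*153 + E(M(3, -10), -183) = (44 + 234)*153 + 2*I*√21 = 278*153 + 2*I*√21 = 42534 + 2*I*√21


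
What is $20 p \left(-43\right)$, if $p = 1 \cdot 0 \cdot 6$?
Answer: $0$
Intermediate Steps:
$p = 0$ ($p = 0 \cdot 6 = 0$)
$20 p \left(-43\right) = 20 \cdot 0 \left(-43\right) = 0 \left(-43\right) = 0$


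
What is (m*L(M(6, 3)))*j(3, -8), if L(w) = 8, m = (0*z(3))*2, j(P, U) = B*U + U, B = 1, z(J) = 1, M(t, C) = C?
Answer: 0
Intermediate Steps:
j(P, U) = 2*U (j(P, U) = 1*U + U = U + U = 2*U)
m = 0 (m = (0*1)*2 = 0*2 = 0)
(m*L(M(6, 3)))*j(3, -8) = (0*8)*(2*(-8)) = 0*(-16) = 0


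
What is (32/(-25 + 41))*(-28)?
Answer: -56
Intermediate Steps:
(32/(-25 + 41))*(-28) = (32/16)*(-28) = (32*(1/16))*(-28) = 2*(-28) = -56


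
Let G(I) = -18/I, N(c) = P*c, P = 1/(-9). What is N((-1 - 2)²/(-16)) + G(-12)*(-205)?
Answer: -4919/16 ≈ -307.44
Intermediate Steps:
P = -⅑ ≈ -0.11111
N(c) = -c/9
N((-1 - 2)²/(-16)) + G(-12)*(-205) = -(-1 - 2)²/(9*(-16)) - 18/(-12)*(-205) = -(-3)²*(-1)/(9*16) - 18*(-1/12)*(-205) = -(-1)/16 + (3/2)*(-205) = -⅑*(-9/16) - 615/2 = 1/16 - 615/2 = -4919/16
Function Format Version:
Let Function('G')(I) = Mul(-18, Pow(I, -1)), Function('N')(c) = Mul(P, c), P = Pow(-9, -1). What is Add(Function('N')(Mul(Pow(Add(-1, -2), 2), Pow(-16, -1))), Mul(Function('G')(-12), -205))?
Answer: Rational(-4919, 16) ≈ -307.44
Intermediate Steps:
P = Rational(-1, 9) ≈ -0.11111
Function('N')(c) = Mul(Rational(-1, 9), c)
Add(Function('N')(Mul(Pow(Add(-1, -2), 2), Pow(-16, -1))), Mul(Function('G')(-12), -205)) = Add(Mul(Rational(-1, 9), Mul(Pow(Add(-1, -2), 2), Pow(-16, -1))), Mul(Mul(-18, Pow(-12, -1)), -205)) = Add(Mul(Rational(-1, 9), Mul(Pow(-3, 2), Rational(-1, 16))), Mul(Mul(-18, Rational(-1, 12)), -205)) = Add(Mul(Rational(-1, 9), Mul(9, Rational(-1, 16))), Mul(Rational(3, 2), -205)) = Add(Mul(Rational(-1, 9), Rational(-9, 16)), Rational(-615, 2)) = Add(Rational(1, 16), Rational(-615, 2)) = Rational(-4919, 16)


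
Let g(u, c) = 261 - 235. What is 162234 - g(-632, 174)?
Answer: 162208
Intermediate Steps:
g(u, c) = 26
162234 - g(-632, 174) = 162234 - 1*26 = 162234 - 26 = 162208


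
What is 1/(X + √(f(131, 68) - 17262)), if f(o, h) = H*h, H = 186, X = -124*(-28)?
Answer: 1736/6029699 - I*√4614/12059398 ≈ 0.00028791 - 5.6327e-6*I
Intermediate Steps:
X = 3472
f(o, h) = 186*h
1/(X + √(f(131, 68) - 17262)) = 1/(3472 + √(186*68 - 17262)) = 1/(3472 + √(12648 - 17262)) = 1/(3472 + √(-4614)) = 1/(3472 + I*√4614)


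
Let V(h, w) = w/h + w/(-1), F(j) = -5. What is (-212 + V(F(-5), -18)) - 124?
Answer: -1572/5 ≈ -314.40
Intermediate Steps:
V(h, w) = -w + w/h (V(h, w) = w/h + w*(-1) = w/h - w = -w + w/h)
(-212 + V(F(-5), -18)) - 124 = (-212 + (-1*(-18) - 18/(-5))) - 124 = (-212 + (18 - 18*(-⅕))) - 124 = (-212 + (18 + 18/5)) - 124 = (-212 + 108/5) - 124 = -952/5 - 124 = -1572/5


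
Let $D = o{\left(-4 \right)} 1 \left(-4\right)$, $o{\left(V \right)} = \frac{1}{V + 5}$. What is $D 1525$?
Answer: $-6100$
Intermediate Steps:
$o{\left(V \right)} = \frac{1}{5 + V}$
$D = -4$ ($D = \frac{1}{5 - 4} \cdot 1 \left(-4\right) = 1^{-1} \cdot 1 \left(-4\right) = 1 \cdot 1 \left(-4\right) = 1 \left(-4\right) = -4$)
$D 1525 = \left(-4\right) 1525 = -6100$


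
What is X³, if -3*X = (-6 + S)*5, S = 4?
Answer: 1000/27 ≈ 37.037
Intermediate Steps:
X = 10/3 (X = -(-6 + 4)*5/3 = -(-2)*5/3 = -⅓*(-10) = 10/3 ≈ 3.3333)
X³ = (10/3)³ = 1000/27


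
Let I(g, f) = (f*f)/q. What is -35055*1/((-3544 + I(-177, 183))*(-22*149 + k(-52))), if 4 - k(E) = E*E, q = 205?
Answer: -7186275/4142939318 ≈ -0.0017346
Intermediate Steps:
I(g, f) = f²/205 (I(g, f) = (f*f)/205 = f²*(1/205) = f²/205)
k(E) = 4 - E² (k(E) = 4 - E*E = 4 - E²)
-35055*1/((-3544 + I(-177, 183))*(-22*149 + k(-52))) = -35055*1/((-3544 + (1/205)*183²)*(-22*149 + (4 - 1*(-52)²))) = -35055*1/((-3544 + (1/205)*33489)*(-3278 + (4 - 1*2704))) = -35055*1/((-3544 + 33489/205)*(-3278 + (4 - 2704))) = -35055*(-205/(693031*(-3278 - 2700))) = -35055/((-693031/205*(-5978))) = -35055/4142939318/205 = -35055*205/4142939318 = -7186275/4142939318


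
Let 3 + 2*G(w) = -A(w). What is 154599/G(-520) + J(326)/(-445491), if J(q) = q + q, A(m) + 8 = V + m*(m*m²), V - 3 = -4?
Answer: -23904740621153/16286295615943527 ≈ -0.0014678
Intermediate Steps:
V = -1 (V = 3 - 4 = -1)
A(m) = -9 + m⁴ (A(m) = -8 + (-1 + m*(m*m²)) = -8 + (-1 + m*m³) = -8 + (-1 + m⁴) = -9 + m⁴)
G(w) = 3 - w⁴/2 (G(w) = -3/2 + (-(-9 + w⁴))/2 = -3/2 + (9 - w⁴)/2 = -3/2 + (9/2 - w⁴/2) = 3 - w⁴/2)
J(q) = 2*q
154599/G(-520) + J(326)/(-445491) = 154599/(3 - ½*(-520)⁴) + (2*326)/(-445491) = 154599/(3 - ½*73116160000) + 652*(-1/445491) = 154599/(3 - 36558080000) - 652/445491 = 154599/(-36558079997) - 652/445491 = 154599*(-1/36558079997) - 652/445491 = -154599/36558079997 - 652/445491 = -23904740621153/16286295615943527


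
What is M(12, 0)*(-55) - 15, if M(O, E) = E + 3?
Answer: -180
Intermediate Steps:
M(O, E) = 3 + E
M(12, 0)*(-55) - 15 = (3 + 0)*(-55) - 15 = 3*(-55) - 15 = -165 - 15 = -180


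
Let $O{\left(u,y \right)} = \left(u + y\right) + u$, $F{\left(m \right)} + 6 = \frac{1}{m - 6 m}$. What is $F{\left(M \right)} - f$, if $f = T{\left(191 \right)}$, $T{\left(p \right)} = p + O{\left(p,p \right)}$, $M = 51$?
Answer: $- \frac{196351}{255} \approx -770.0$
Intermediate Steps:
$F{\left(m \right)} = -6 - \frac{1}{5 m}$ ($F{\left(m \right)} = -6 + \frac{1}{m - 6 m} = -6 + \frac{1}{\left(-5\right) m} = -6 - \frac{1}{5 m}$)
$O{\left(u,y \right)} = y + 2 u$
$T{\left(p \right)} = 4 p$ ($T{\left(p \right)} = p + \left(p + 2 p\right) = p + 3 p = 4 p$)
$f = 764$ ($f = 4 \cdot 191 = 764$)
$F{\left(M \right)} - f = \left(-6 - \frac{1}{5 \cdot 51}\right) - 764 = \left(-6 - \frac{1}{255}\right) - 764 = - \frac{1531}{255} - 764 = - \frac{196351}{255}$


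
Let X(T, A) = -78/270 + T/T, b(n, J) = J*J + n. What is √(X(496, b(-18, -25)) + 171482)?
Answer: √38583610/15 ≈ 414.10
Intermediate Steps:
b(n, J) = n + J² (b(n, J) = J² + n = n + J²)
X(T, A) = 32/45 (X(T, A) = -78*1/270 + 1 = -13/45 + 1 = 32/45)
√(X(496, b(-18, -25)) + 171482) = √(32/45 + 171482) = √(7716722/45) = √38583610/15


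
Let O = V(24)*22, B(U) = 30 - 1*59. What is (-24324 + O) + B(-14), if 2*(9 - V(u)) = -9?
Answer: -24056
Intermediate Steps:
V(u) = 27/2 (V(u) = 9 - 1/2*(-9) = 9 + 9/2 = 27/2)
B(U) = -29 (B(U) = 30 - 59 = -29)
O = 297 (O = (27/2)*22 = 297)
(-24324 + O) + B(-14) = (-24324 + 297) - 29 = -24027 - 29 = -24056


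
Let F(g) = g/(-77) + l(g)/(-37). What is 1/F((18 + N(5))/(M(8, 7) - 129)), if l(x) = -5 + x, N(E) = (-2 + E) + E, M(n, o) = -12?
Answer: 133903/19083 ≈ 7.0169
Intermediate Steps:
N(E) = -2 + 2*E
F(g) = 5/37 - 114*g/2849 (F(g) = g/(-77) + (-5 + g)/(-37) = g*(-1/77) + (-5 + g)*(-1/37) = -g/77 + (5/37 - g/37) = 5/37 - 114*g/2849)
1/F((18 + N(5))/(M(8, 7) - 129)) = 1/(5/37 - 114*(18 + (-2 + 2*5))/(2849*(-12 - 129))) = 1/(5/37 - 114*(18 + (-2 + 10))/(2849*(-141))) = 1/(5/37 - 114*(18 + 8)*(-1)/(2849*141)) = 1/(5/37 - 2964*(-1)/(2849*141)) = 1/(5/37 - 114/2849*(-26/141)) = 1/(5/37 + 988/133903) = 1/(19083/133903) = 133903/19083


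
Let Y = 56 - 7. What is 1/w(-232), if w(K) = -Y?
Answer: -1/49 ≈ -0.020408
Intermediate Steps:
Y = 49
w(K) = -49 (w(K) = -1*49 = -49)
1/w(-232) = 1/(-49) = -1/49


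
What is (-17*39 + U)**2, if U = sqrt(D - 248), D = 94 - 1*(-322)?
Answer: 439737 - 2652*sqrt(42) ≈ 4.2255e+5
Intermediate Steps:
D = 416 (D = 94 + 322 = 416)
U = 2*sqrt(42) (U = sqrt(416 - 248) = sqrt(168) = 2*sqrt(42) ≈ 12.961)
(-17*39 + U)**2 = (-17*39 + 2*sqrt(42))**2 = (-663 + 2*sqrt(42))**2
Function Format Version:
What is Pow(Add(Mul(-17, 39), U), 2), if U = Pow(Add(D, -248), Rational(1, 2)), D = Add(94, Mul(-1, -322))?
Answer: Add(439737, Mul(-2652, Pow(42, Rational(1, 2)))) ≈ 4.2255e+5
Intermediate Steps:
D = 416 (D = Add(94, 322) = 416)
U = Mul(2, Pow(42, Rational(1, 2))) (U = Pow(Add(416, -248), Rational(1, 2)) = Pow(168, Rational(1, 2)) = Mul(2, Pow(42, Rational(1, 2))) ≈ 12.961)
Pow(Add(Mul(-17, 39), U), 2) = Pow(Add(Mul(-17, 39), Mul(2, Pow(42, Rational(1, 2)))), 2) = Pow(Add(-663, Mul(2, Pow(42, Rational(1, 2)))), 2)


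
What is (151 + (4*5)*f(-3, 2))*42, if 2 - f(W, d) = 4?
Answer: 4662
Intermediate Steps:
f(W, d) = -2 (f(W, d) = 2 - 1*4 = 2 - 4 = -2)
(151 + (4*5)*f(-3, 2))*42 = (151 + (4*5)*(-2))*42 = (151 + 20*(-2))*42 = (151 - 40)*42 = 111*42 = 4662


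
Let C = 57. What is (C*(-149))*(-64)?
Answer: 543552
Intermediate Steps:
(C*(-149))*(-64) = (57*(-149))*(-64) = -8493*(-64) = 543552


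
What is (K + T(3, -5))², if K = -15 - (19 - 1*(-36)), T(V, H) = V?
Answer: 4489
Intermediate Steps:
K = -70 (K = -15 - (19 + 36) = -15 - 1*55 = -15 - 55 = -70)
(K + T(3, -5))² = (-70 + 3)² = (-67)² = 4489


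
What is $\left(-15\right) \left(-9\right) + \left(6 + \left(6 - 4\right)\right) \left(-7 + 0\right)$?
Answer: $79$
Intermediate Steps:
$\left(-15\right) \left(-9\right) + \left(6 + \left(6 - 4\right)\right) \left(-7 + 0\right) = 135 + \left(6 + \left(6 - 4\right)\right) \left(-7\right) = 135 + \left(6 + 2\right) \left(-7\right) = 135 + 8 \left(-7\right) = 135 - 56 = 79$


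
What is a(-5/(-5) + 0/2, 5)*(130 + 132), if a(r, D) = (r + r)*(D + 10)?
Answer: 7860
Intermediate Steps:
a(r, D) = 2*r*(10 + D) (a(r, D) = (2*r)*(10 + D) = 2*r*(10 + D))
a(-5/(-5) + 0/2, 5)*(130 + 132) = (2*(-5/(-5) + 0/2)*(10 + 5))*(130 + 132) = (2*(-5*(-1/5) + 0*(1/2))*15)*262 = (2*(1 + 0)*15)*262 = (2*1*15)*262 = 30*262 = 7860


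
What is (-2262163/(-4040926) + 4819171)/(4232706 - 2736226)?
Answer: 414338630947/128663083840 ≈ 3.2203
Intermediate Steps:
(-2262163/(-4040926) + 4819171)/(4232706 - 2736226) = (-2262163*(-1/4040926) + 4819171)/1496480 = (2262163/4040926 + 4819171)*(1/1496480) = (19473915654509/4040926)*(1/1496480) = 414338630947/128663083840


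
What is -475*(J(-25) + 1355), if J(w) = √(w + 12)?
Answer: -643625 - 475*I*√13 ≈ -6.4363e+5 - 1712.6*I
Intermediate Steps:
J(w) = √(12 + w)
-475*(J(-25) + 1355) = -475*(√(12 - 25) + 1355) = -475*(√(-13) + 1355) = -475*(I*√13 + 1355) = -475*(1355 + I*√13) = -643625 - 475*I*√13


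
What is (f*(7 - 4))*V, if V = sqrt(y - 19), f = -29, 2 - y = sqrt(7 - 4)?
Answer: -87*I*sqrt(17 + sqrt(3)) ≈ -376.54*I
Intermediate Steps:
y = 2 - sqrt(3) (y = 2 - sqrt(7 - 4) = 2 - sqrt(3) ≈ 0.26795)
V = sqrt(-17 - sqrt(3)) (V = sqrt((2 - sqrt(3)) - 19) = sqrt(-17 - sqrt(3)) ≈ 4.3281*I)
(f*(7 - 4))*V = (-29*(7 - 4))*sqrt(-17 - sqrt(3)) = (-29*3)*sqrt(-17 - sqrt(3)) = -87*sqrt(-17 - sqrt(3))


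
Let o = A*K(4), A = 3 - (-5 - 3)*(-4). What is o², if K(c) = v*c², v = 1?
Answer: 215296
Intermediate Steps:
A = -29 (A = 3 - (-8)*(-4) = 3 - 1*32 = 3 - 32 = -29)
K(c) = c² (K(c) = 1*c² = c²)
o = -464 (o = -29*4² = -29*16 = -464)
o² = (-464)² = 215296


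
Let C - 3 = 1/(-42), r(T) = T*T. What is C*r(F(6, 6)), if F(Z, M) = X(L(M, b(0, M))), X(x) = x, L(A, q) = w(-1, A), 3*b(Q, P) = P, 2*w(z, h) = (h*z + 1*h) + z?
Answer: 125/168 ≈ 0.74405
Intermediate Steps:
w(z, h) = h/2 + z/2 + h*z/2 (w(z, h) = ((h*z + 1*h) + z)/2 = ((h*z + h) + z)/2 = ((h + h*z) + z)/2 = (h + z + h*z)/2 = h/2 + z/2 + h*z/2)
b(Q, P) = P/3
L(A, q) = -½ (L(A, q) = A/2 + (½)*(-1) + (½)*A*(-1) = A/2 - ½ - A/2 = -½)
F(Z, M) = -½
r(T) = T²
C = 125/42 (C = 3 + 1/(-42) = 3 - 1/42 = 125/42 ≈ 2.9762)
C*r(F(6, 6)) = 125*(-½)²/42 = (125/42)*(¼) = 125/168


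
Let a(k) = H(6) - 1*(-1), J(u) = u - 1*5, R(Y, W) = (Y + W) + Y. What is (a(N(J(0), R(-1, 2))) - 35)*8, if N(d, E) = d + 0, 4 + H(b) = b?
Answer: -256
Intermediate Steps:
H(b) = -4 + b
R(Y, W) = W + 2*Y (R(Y, W) = (W + Y) + Y = W + 2*Y)
J(u) = -5 + u (J(u) = u - 5 = -5 + u)
N(d, E) = d
a(k) = 3 (a(k) = (-4 + 6) - 1*(-1) = 2 + 1 = 3)
(a(N(J(0), R(-1, 2))) - 35)*8 = (3 - 35)*8 = -32*8 = -256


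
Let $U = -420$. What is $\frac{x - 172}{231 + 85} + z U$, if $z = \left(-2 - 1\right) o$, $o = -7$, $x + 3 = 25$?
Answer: $- \frac{1393635}{158} \approx -8820.5$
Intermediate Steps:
$x = 22$ ($x = -3 + 25 = 22$)
$z = 21$ ($z = \left(-2 - 1\right) \left(-7\right) = \left(-3\right) \left(-7\right) = 21$)
$\frac{x - 172}{231 + 85} + z U = \frac{22 - 172}{231 + 85} + 21 \left(-420\right) = \frac{22 - 172}{316} - 8820 = \left(-150\right) \frac{1}{316} - 8820 = - \frac{75}{158} - 8820 = - \frac{1393635}{158}$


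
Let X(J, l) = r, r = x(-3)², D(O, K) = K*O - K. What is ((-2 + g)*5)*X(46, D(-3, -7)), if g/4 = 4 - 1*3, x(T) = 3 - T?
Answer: 360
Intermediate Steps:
g = 4 (g = 4*(4 - 1*3) = 4*(4 - 3) = 4*1 = 4)
D(O, K) = -K + K*O
r = 36 (r = (3 - 1*(-3))² = (3 + 3)² = 6² = 36)
X(J, l) = 36
((-2 + g)*5)*X(46, D(-3, -7)) = ((-2 + 4)*5)*36 = (2*5)*36 = 10*36 = 360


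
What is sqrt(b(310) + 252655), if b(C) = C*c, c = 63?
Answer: sqrt(272185) ≈ 521.71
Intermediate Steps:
b(C) = 63*C (b(C) = C*63 = 63*C)
sqrt(b(310) + 252655) = sqrt(63*310 + 252655) = sqrt(19530 + 252655) = sqrt(272185)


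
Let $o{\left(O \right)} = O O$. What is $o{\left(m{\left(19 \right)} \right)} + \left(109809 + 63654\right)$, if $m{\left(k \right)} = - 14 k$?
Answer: $244219$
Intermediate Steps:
$o{\left(O \right)} = O^{2}$
$o{\left(m{\left(19 \right)} \right)} + \left(109809 + 63654\right) = \left(\left(-14\right) 19\right)^{2} + \left(109809 + 63654\right) = \left(-266\right)^{2} + 173463 = 70756 + 173463 = 244219$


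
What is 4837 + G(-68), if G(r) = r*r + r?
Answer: 9393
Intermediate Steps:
G(r) = r + r**2 (G(r) = r**2 + r = r + r**2)
4837 + G(-68) = 4837 - 68*(1 - 68) = 4837 - 68*(-67) = 4837 + 4556 = 9393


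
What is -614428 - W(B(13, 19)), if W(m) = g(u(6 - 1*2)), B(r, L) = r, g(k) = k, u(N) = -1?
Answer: -614427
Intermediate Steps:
W(m) = -1
-614428 - W(B(13, 19)) = -614428 - 1*(-1) = -614428 + 1 = -614427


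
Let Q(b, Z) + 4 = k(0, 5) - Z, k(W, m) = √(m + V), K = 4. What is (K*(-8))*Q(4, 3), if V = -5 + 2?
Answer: 224 - 32*√2 ≈ 178.75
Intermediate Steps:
V = -3
k(W, m) = √(-3 + m) (k(W, m) = √(m - 3) = √(-3 + m))
Q(b, Z) = -4 + √2 - Z (Q(b, Z) = -4 + (√(-3 + 5) - Z) = -4 + (√2 - Z) = -4 + √2 - Z)
(K*(-8))*Q(4, 3) = (4*(-8))*(-4 + √2 - 1*3) = -32*(-4 + √2 - 3) = -32*(-7 + √2) = 224 - 32*√2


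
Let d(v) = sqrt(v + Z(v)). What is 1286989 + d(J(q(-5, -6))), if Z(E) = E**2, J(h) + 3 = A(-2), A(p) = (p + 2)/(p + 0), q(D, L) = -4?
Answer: 1286989 + sqrt(6) ≈ 1.2870e+6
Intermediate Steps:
A(p) = (2 + p)/p
J(h) = -3 (J(h) = -3 + (2 - 2)/(-2) = -3 - 1/2*0 = -3 + 0 = -3)
d(v) = sqrt(v + v**2)
1286989 + d(J(q(-5, -6))) = 1286989 + sqrt(-3*(1 - 3)) = 1286989 + sqrt(-3*(-2)) = 1286989 + sqrt(6)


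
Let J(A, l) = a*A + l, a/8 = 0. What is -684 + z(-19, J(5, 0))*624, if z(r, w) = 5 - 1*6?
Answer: -1308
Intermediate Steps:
a = 0 (a = 8*0 = 0)
J(A, l) = l (J(A, l) = 0*A + l = 0 + l = l)
z(r, w) = -1 (z(r, w) = 5 - 6 = -1)
-684 + z(-19, J(5, 0))*624 = -684 - 1*624 = -684 - 624 = -1308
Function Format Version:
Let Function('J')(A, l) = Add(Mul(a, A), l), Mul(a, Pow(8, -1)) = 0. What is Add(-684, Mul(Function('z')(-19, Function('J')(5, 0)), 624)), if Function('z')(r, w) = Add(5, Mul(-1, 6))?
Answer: -1308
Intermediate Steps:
a = 0 (a = Mul(8, 0) = 0)
Function('J')(A, l) = l (Function('J')(A, l) = Add(Mul(0, A), l) = Add(0, l) = l)
Function('z')(r, w) = -1 (Function('z')(r, w) = Add(5, -6) = -1)
Add(-684, Mul(Function('z')(-19, Function('J')(5, 0)), 624)) = Add(-684, Mul(-1, 624)) = Add(-684, -624) = -1308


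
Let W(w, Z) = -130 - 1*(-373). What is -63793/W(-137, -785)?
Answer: -63793/243 ≈ -262.52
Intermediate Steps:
W(w, Z) = 243 (W(w, Z) = -130 + 373 = 243)
-63793/W(-137, -785) = -63793/243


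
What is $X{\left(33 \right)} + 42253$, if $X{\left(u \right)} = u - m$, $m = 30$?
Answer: $42256$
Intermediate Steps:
$X{\left(u \right)} = -30 + u$ ($X{\left(u \right)} = u - 30 = -30 + u$)
$X{\left(33 \right)} + 42253 = \left(-30 + 33\right) + 42253 = 3 + 42253 = 42256$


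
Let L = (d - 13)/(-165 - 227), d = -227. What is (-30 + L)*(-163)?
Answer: 234720/49 ≈ 4790.2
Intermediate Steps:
L = 30/49 (L = (-227 - 13)/(-165 - 227) = -240/(-392) = -240*(-1/392) = 30/49 ≈ 0.61224)
(-30 + L)*(-163) = (-30 + 30/49)*(-163) = -1440/49*(-163) = 234720/49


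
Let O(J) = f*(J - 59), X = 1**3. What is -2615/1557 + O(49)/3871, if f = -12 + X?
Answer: -9951395/6027147 ≈ -1.6511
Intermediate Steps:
X = 1
f = -11 (f = -12 + 1 = -11)
O(J) = 649 - 11*J (O(J) = -11*(J - 59) = -11*(-59 + J) = 649 - 11*J)
-2615/1557 + O(49)/3871 = -2615/1557 + (649 - 11*49)/3871 = -2615*1/1557 + (649 - 539)*(1/3871) = -2615/1557 + 110*(1/3871) = -2615/1557 + 110/3871 = -9951395/6027147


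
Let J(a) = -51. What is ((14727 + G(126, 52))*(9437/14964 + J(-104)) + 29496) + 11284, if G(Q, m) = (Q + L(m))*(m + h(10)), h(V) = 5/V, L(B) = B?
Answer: -1461123702/1247 ≈ -1.1717e+6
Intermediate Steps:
G(Q, m) = (1/2 + m)*(Q + m) (G(Q, m) = (Q + m)*(m + 5/10) = (Q + m)*(m + 5*(1/10)) = (Q + m)*(m + 1/2) = (Q + m)*(1/2 + m) = (1/2 + m)*(Q + m))
((14727 + G(126, 52))*(9437/14964 + J(-104)) + 29496) + 11284 = ((14727 + (52**2 + (1/2)*126 + (1/2)*52 + 126*52))*(9437/14964 - 51) + 29496) + 11284 = ((14727 + (2704 + 63 + 26 + 6552))*(9437*(1/14964) - 51) + 29496) + 11284 = ((14727 + 9345)*(9437/14964 - 51) + 29496) + 11284 = (24072*(-753727/14964) + 29496) + 11284 = (-1511976362/1247 + 29496) + 11284 = -1475194850/1247 + 11284 = -1461123702/1247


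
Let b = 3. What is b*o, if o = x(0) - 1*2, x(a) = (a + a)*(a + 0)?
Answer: -6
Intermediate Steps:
x(a) = 2*a² (x(a) = (2*a)*a = 2*a²)
o = -2 (o = 2*0² - 1*2 = 2*0 - 2 = 0 - 2 = -2)
b*o = 3*(-2) = -6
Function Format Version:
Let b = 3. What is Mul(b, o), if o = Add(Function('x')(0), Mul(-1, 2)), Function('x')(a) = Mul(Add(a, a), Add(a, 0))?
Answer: -6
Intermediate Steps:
Function('x')(a) = Mul(2, Pow(a, 2)) (Function('x')(a) = Mul(Mul(2, a), a) = Mul(2, Pow(a, 2)))
o = -2 (o = Add(Mul(2, Pow(0, 2)), Mul(-1, 2)) = Add(Mul(2, 0), -2) = Add(0, -2) = -2)
Mul(b, o) = Mul(3, -2) = -6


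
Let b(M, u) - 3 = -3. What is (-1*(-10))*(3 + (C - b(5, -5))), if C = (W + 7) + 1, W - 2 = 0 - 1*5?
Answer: 80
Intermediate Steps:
W = -3 (W = 2 + (0 - 1*5) = 2 + (0 - 5) = 2 - 5 = -3)
b(M, u) = 0 (b(M, u) = 3 - 3 = 0)
C = 5 (C = (-3 + 7) + 1 = 4 + 1 = 5)
(-1*(-10))*(3 + (C - b(5, -5))) = (-1*(-10))*(3 + (5 - 1*0)) = 10*(3 + (5 + 0)) = 10*(3 + 5) = 10*8 = 80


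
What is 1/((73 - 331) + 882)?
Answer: 1/624 ≈ 0.0016026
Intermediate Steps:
1/((73 - 331) + 882) = 1/(-258 + 882) = 1/624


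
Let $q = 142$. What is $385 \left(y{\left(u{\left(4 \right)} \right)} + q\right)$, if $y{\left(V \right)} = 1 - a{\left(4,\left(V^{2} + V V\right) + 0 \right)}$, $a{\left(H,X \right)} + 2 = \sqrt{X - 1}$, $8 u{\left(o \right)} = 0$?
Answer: $55825 - 385 i \approx 55825.0 - 385.0 i$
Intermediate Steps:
$u{\left(o \right)} = 0$ ($u{\left(o \right)} = \frac{1}{8} \cdot 0 = 0$)
$a{\left(H,X \right)} = -2 + \sqrt{-1 + X}$ ($a{\left(H,X \right)} = -2 + \sqrt{X - 1} = -2 + \sqrt{-1 + X}$)
$y{\left(V \right)} = 3 - \sqrt{-1 + 2 V^{2}}$ ($y{\left(V \right)} = 1 - \left(-2 + \sqrt{-1 + \left(\left(V^{2} + V V\right) + 0\right)}\right) = 1 - \left(-2 + \sqrt{-1 + \left(\left(V^{2} + V^{2}\right) + 0\right)}\right) = 1 - \left(-2 + \sqrt{-1 + \left(2 V^{2} + 0\right)}\right) = 1 - \left(-2 + \sqrt{-1 + 2 V^{2}}\right) = 3 - \sqrt{-1 + 2 V^{2}}$)
$385 \left(y{\left(u{\left(4 \right)} \right)} + q\right) = 385 \left(\left(3 - \sqrt{-1 + 2 \cdot 0^{2}}\right) + 142\right) = 385 \left(\left(3 - \sqrt{-1 + 2 \cdot 0}\right) + 142\right) = 385 \left(\left(3 - \sqrt{-1 + 0}\right) + 142\right) = 385 \left(\left(3 - \sqrt{-1}\right) + 142\right) = 385 \left(\left(3 - i\right) + 142\right) = 385 \left(145 - i\right) = 55825 - 385 i$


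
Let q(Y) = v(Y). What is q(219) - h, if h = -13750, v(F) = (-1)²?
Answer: 13751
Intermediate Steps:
v(F) = 1
q(Y) = 1
q(219) - h = 1 - 1*(-13750) = 1 + 13750 = 13751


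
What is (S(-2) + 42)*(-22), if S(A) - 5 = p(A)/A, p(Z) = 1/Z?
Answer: -2079/2 ≈ -1039.5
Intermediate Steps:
p(Z) = 1/Z
S(A) = 5 + A**(-2) (S(A) = 5 + 1/(A*A) = 5 + A**(-2))
(S(-2) + 42)*(-22) = ((5 + (-2)**(-2)) + 42)*(-22) = ((5 + 1/4) + 42)*(-22) = (21/4 + 42)*(-22) = (189/4)*(-22) = -2079/2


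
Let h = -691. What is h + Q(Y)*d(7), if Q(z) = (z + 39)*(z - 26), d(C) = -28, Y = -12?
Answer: 28037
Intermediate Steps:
Q(z) = (-26 + z)*(39 + z) (Q(z) = (39 + z)*(-26 + z) = (-26 + z)*(39 + z))
h + Q(Y)*d(7) = -691 + (-1014 + (-12)² + 13*(-12))*(-28) = -691 + (-1014 + 144 - 156)*(-28) = -691 - 1026*(-28) = -691 + 28728 = 28037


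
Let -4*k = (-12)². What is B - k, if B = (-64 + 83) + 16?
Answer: 71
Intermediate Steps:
k = -36 (k = -¼*(-12)² = -¼*144 = -36)
B = 35 (B = 19 + 16 = 35)
B - k = 35 - 1*(-36) = 35 + 36 = 71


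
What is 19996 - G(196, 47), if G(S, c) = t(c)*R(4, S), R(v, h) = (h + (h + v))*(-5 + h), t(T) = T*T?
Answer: -167059928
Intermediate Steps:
t(T) = T²
R(v, h) = (-5 + h)*(v + 2*h) (R(v, h) = (v + 2*h)*(-5 + h) = (-5 + h)*(v + 2*h))
G(S, c) = c²*(-20 - 6*S + 2*S²) (G(S, c) = c²*(-10*S - 5*4 + 2*S² + S*4) = c²*(-10*S - 20 + 2*S² + 4*S) = c²*(-20 - 6*S + 2*S²))
19996 - G(196, 47) = 19996 - 2*47²*(-10 + 196² - 3*196) = 19996 - 2*2209*(-10 + 38416 - 588) = 19996 - 2*2209*37818 = 19996 - 1*167079924 = 19996 - 167079924 = -167059928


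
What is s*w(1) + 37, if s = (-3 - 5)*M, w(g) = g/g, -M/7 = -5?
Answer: -243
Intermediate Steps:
M = 35 (M = -7*(-5) = 35)
w(g) = 1
s = -280 (s = (-3 - 5)*35 = -8*35 = -280)
s*w(1) + 37 = -280*1 + 37 = -280 + 37 = -243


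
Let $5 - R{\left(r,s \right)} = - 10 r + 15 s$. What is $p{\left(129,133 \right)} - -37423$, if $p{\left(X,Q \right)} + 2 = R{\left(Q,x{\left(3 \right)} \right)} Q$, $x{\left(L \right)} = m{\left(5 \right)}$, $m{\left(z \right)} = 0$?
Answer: $214976$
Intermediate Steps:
$x{\left(L \right)} = 0$
$R{\left(r,s \right)} = 5 - 15 s + 10 r$ ($R{\left(r,s \right)} = 5 - \left(- 10 r + 15 s\right) = 5 + \left(- 15 s + 10 r\right) = 5 - 15 s + 10 r$)
$p{\left(X,Q \right)} = -2 + Q \left(5 + 10 Q\right)$ ($p{\left(X,Q \right)} = -2 + \left(5 - 0 + 10 Q\right) Q = -2 + \left(5 + 0 + 10 Q\right) Q = -2 + \left(5 + 10 Q\right) Q = -2 + Q \left(5 + 10 Q\right)$)
$p{\left(129,133 \right)} - -37423 = \left(-2 + 5 \cdot 133 \left(1 + 2 \cdot 133\right)\right) - -37423 = \left(-2 + 5 \cdot 133 \left(1 + 266\right)\right) + 37423 = \left(-2 + 5 \cdot 133 \cdot 267\right) + 37423 = \left(-2 + 177555\right) + 37423 = 177553 + 37423 = 214976$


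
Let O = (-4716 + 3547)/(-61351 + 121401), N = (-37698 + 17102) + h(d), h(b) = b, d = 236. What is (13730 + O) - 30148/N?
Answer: 209854146582/15282725 ≈ 13731.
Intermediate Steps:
N = -20360 (N = (-37698 + 17102) + 236 = -20596 + 236 = -20360)
O = -1169/60050 ≈ -0.019467
(13730 + O) - 30148/N = (13730 - 1169/60050) - 30148/(-20360) = 824485331/60050 - 30148*(-1/20360) = 824485331/60050 + 7537/5090 = 209854146582/15282725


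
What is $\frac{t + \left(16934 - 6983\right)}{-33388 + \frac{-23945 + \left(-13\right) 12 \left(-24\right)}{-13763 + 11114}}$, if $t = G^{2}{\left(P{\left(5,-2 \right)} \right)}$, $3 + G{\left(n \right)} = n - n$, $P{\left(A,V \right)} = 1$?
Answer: $- \frac{26384040}{88424611} \approx -0.29838$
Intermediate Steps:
$G{\left(n \right)} = -3$ ($G{\left(n \right)} = -3 + \left(n - n\right) = -3 + 0 = -3$)
$t = 9$ ($t = \left(-3\right)^{2} = 9$)
$\frac{t + \left(16934 - 6983\right)}{-33388 + \frac{-23945 + \left(-13\right) 12 \left(-24\right)}{-13763 + 11114}} = \frac{9 + \left(16934 - 6983\right)}{-33388 + \frac{-23945 + \left(-13\right) 12 \left(-24\right)}{-13763 + 11114}} = \frac{9 + 9951}{-33388 + \frac{-23945 - -3744}{-2649}} = \frac{9960}{-33388 + \left(-23945 + 3744\right) \left(- \frac{1}{2649}\right)} = \frac{9960}{-33388 - - \frac{20201}{2649}} = \frac{9960}{-33388 + \frac{20201}{2649}} = \frac{9960}{- \frac{88424611}{2649}} = 9960 \left(- \frac{2649}{88424611}\right) = - \frac{26384040}{88424611}$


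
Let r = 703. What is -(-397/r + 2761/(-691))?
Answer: 2215310/485773 ≈ 4.5604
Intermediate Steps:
-(-397/r + 2761/(-691)) = -(-397/703 + 2761/(-691)) = -(-397*1/703 + 2761*(-1/691)) = -(-397/703 - 2761/691) = -1*(-2215310/485773) = 2215310/485773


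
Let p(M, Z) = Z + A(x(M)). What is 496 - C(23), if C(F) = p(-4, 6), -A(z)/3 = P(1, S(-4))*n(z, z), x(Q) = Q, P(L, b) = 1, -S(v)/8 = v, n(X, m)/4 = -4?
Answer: 442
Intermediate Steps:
n(X, m) = -16 (n(X, m) = 4*(-4) = -16)
S(v) = -8*v
A(z) = 48 (A(z) = -3*(-16) = 48)
p(M, Z) = 48 + Z (p(M, Z) = Z + 48 = 48 + Z)
C(F) = 54 (C(F) = 48 + 6 = 54)
496 - C(23) = 496 - 1*54 = 496 - 54 = 442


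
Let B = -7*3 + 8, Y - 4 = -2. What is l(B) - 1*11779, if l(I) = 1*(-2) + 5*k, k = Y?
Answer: -11771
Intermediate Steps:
Y = 2 (Y = 4 - 2 = 2)
k = 2
B = -13 (B = -21 + 8 = -13)
l(I) = 8 (l(I) = 1*(-2) + 5*2 = -2 + 10 = 8)
l(B) - 1*11779 = 8 - 1*11779 = 8 - 11779 = -11771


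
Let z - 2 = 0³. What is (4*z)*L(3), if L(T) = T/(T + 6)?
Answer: 8/3 ≈ 2.6667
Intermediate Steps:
L(T) = T/(6 + T)
z = 2 (z = 2 + 0³ = 2 + 0 = 2)
(4*z)*L(3) = (4*2)*(3/(6 + 3)) = 8*(3/9) = 8*(3*(⅑)) = 8*(⅓) = 8/3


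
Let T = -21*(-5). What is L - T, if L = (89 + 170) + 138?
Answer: 292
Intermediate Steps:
L = 397 (L = 259 + 138 = 397)
T = 105 (T = -3*(-35) = 105)
L - T = 397 - 1*105 = 397 - 105 = 292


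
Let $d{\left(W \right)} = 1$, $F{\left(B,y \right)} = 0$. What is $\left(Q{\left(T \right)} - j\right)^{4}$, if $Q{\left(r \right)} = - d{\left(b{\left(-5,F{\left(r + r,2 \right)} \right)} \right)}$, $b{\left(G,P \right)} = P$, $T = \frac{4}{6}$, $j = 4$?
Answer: $625$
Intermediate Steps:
$T = \frac{2}{3}$ ($T = 4 \cdot \frac{1}{6} = \frac{2}{3} \approx 0.66667$)
$Q{\left(r \right)} = -1$ ($Q{\left(r \right)} = \left(-1\right) 1 = -1$)
$\left(Q{\left(T \right)} - j\right)^{4} = \left(-1 - 4\right)^{4} = \left(-5\right)^{4} = 625$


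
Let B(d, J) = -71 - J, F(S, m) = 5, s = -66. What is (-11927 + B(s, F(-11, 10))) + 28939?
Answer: 16936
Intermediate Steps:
(-11927 + B(s, F(-11, 10))) + 28939 = (-11927 + (-71 - 1*5)) + 28939 = (-11927 + (-71 - 5)) + 28939 = (-11927 - 76) + 28939 = -12003 + 28939 = 16936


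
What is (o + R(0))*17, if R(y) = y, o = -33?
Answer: -561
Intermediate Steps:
(o + R(0))*17 = (-33 + 0)*17 = -33*17 = -561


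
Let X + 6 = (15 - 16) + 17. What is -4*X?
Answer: -40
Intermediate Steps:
X = 10 (X = -6 + ((15 - 16) + 17) = -6 + (-1 + 17) = -6 + 16 = 10)
-4*X = -4*10 = -40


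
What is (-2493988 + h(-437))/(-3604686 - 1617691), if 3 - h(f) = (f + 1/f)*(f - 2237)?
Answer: 1600525225/2282178749 ≈ 0.70131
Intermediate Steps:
h(f) = 3 - (-2237 + f)*(f + 1/f) (h(f) = 3 - (f + 1/f)*(f - 2237) = 3 - (f + 1/f)*(-2237 + f) = 3 - (-2237 + f)*(f + 1/f))
(-2493988 + h(-437))/(-3604686 - 1617691) = (-2493988 + (2 - 1*(-437)² + 2237*(-437) + 2237/(-437)))/(-3604686 - 1617691) = (-2493988 + (2 - 1*190969 - 977569 + 2237*(-1/437)))/(-5222377) = (-2493988 + (2 - 190969 - 977569 - 2237/437))*(-1/5222377) = (-2493988 - 510652469/437)*(-1/5222377) = -1600525225/437*(-1/5222377) = 1600525225/2282178749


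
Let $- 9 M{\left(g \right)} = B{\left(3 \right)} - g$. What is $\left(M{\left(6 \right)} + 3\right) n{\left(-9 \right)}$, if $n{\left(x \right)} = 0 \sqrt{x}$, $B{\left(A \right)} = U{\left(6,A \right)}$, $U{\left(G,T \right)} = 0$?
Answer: $0$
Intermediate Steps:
$B{\left(A \right)} = 0$
$n{\left(x \right)} = 0$
$M{\left(g \right)} = \frac{g}{9}$ ($M{\left(g \right)} = - \frac{0 - g}{9} = - \frac{\left(-1\right) g}{9} = \frac{g}{9}$)
$\left(M{\left(6 \right)} + 3\right) n{\left(-9 \right)} = \left(\frac{1}{9} \cdot 6 + 3\right) 0 = \left(\frac{2}{3} + 3\right) 0 = \frac{11}{3} \cdot 0 = 0$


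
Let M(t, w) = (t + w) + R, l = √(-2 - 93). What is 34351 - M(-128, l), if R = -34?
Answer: 34513 - I*√95 ≈ 34513.0 - 9.7468*I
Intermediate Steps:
l = I*√95 (l = √(-95) = I*√95 ≈ 9.7468*I)
M(t, w) = -34 + t + w (M(t, w) = (t + w) - 34 = -34 + t + w)
34351 - M(-128, l) = 34351 - (-34 - 128 + I*√95) = 34351 - (-162 + I*√95) = 34351 + (162 - I*√95) = 34513 - I*√95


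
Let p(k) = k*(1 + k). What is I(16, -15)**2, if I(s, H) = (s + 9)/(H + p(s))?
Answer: 625/66049 ≈ 0.0094627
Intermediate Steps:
I(s, H) = (9 + s)/(H + s*(1 + s)) (I(s, H) = (s + 9)/(H + s*(1 + s)) = (9 + s)/(H + s*(1 + s)))
I(16, -15)**2 = ((9 + 16)/(-15 + 16*(1 + 16)))**2 = (25/(-15 + 16*17))**2 = (25/(-15 + 272))**2 = (25/257)**2 = 625/66049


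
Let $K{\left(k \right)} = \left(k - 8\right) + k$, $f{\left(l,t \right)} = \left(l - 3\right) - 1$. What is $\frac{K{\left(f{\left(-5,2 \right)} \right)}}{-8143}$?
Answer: $\frac{26}{8143} \approx 0.0031929$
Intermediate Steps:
$f{\left(l,t \right)} = -4 + l$ ($f{\left(l,t \right)} = \left(-3 + l\right) - 1 = -4 + l$)
$K{\left(k \right)} = -8 + 2 k$ ($K{\left(k \right)} = \left(-8 + k\right) + k = -8 + 2 k$)
$\frac{K{\left(f{\left(-5,2 \right)} \right)}}{-8143} = \frac{-8 + 2 \left(-4 - 5\right)}{-8143} = \left(-8 + 2 \left(-9\right)\right) \left(- \frac{1}{8143}\right) = \left(-8 - 18\right) \left(- \frac{1}{8143}\right) = \left(-26\right) \left(- \frac{1}{8143}\right) = \frac{26}{8143}$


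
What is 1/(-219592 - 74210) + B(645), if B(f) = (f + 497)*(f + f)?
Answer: 432823230359/293802 ≈ 1.4732e+6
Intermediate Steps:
B(f) = 2*f*(497 + f) (B(f) = (497 + f)*(2*f) = 2*f*(497 + f))
1/(-219592 - 74210) + B(645) = 1/(-219592 - 74210) + 2*645*(497 + 645) = 1/(-293802) + 2*645*1142 = -1/293802 + 1473180 = 432823230359/293802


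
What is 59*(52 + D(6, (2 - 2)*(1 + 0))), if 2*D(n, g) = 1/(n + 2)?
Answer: 49147/16 ≈ 3071.7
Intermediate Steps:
D(n, g) = 1/(2*(2 + n)) (D(n, g) = 1/(2*(n + 2)) = 1/(2*(2 + n)))
59*(52 + D(6, (2 - 2)*(1 + 0))) = 59*(52 + 1/(2*(2 + 6))) = 59*(52 + (½)/8) = 59*(52 + (½)*(⅛)) = 59*(52 + 1/16) = 59*(833/16) = 49147/16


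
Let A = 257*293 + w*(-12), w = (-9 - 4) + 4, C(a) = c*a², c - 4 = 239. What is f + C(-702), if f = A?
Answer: 119826781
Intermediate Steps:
c = 243 (c = 4 + 239 = 243)
C(a) = 243*a²
w = -9 (w = -13 + 4 = -9)
A = 75409 (A = 257*293 - 9*(-12) = 75301 + 108 = 75409)
f = 75409
f + C(-702) = 75409 + 243*(-702)² = 75409 + 243*492804 = 75409 + 119751372 = 119826781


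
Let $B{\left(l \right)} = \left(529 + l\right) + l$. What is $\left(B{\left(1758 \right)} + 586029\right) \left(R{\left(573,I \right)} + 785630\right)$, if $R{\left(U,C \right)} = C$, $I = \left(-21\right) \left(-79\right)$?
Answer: $464558769386$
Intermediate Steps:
$I = 1659$
$B{\left(l \right)} = 529 + 2 l$
$\left(B{\left(1758 \right)} + 586029\right) \left(R{\left(573,I \right)} + 785630\right) = \left(\left(529 + 2 \cdot 1758\right) + 586029\right) \left(1659 + 785630\right) = \left(\left(529 + 3516\right) + 586029\right) 787289 = \left(4045 + 586029\right) 787289 = 590074 \cdot 787289 = 464558769386$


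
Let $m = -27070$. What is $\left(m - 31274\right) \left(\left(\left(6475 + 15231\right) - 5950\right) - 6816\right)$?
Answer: $-521595360$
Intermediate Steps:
$\left(m - 31274\right) \left(\left(\left(6475 + 15231\right) - 5950\right) - 6816\right) = \left(-27070 - 31274\right) \left(\left(\left(6475 + 15231\right) - 5950\right) - 6816\right) = - 58344 \left(\left(21706 - 5950\right) - 6816\right) = - 58344 \left(15756 - 6816\right) = \left(-58344\right) 8940 = -521595360$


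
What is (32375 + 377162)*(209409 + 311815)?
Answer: 213460513288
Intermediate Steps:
(32375 + 377162)*(209409 + 311815) = 409537*521224 = 213460513288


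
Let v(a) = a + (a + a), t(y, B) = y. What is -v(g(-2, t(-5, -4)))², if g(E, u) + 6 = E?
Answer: -576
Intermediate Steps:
g(E, u) = -6 + E
v(a) = 3*a (v(a) = a + 2*a = 3*a)
-v(g(-2, t(-5, -4)))² = -(3*(-6 - 2))² = -(3*(-8))² = -1*(-24)² = -1*576 = -576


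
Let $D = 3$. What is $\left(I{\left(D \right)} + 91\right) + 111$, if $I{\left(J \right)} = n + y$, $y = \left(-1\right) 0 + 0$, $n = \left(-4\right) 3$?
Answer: $190$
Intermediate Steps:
$n = -12$
$y = 0$ ($y = 0 + 0 = 0$)
$I{\left(J \right)} = -12$ ($I{\left(J \right)} = -12 + 0 = -12$)
$\left(I{\left(D \right)} + 91\right) + 111 = \left(-12 + 91\right) + 111 = 79 + 111 = 190$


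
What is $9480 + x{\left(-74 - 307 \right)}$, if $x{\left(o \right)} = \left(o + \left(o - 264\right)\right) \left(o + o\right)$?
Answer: $791292$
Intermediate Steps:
$x{\left(o \right)} = 2 o \left(-264 + 2 o\right)$ ($x{\left(o \right)} = \left(o + \left(o - 264\right)\right) 2 o = \left(o + \left(-264 + o\right)\right) 2 o = \left(-264 + 2 o\right) 2 o = 2 o \left(-264 + 2 o\right)$)
$9480 + x{\left(-74 - 307 \right)} = 9480 + 4 \left(-74 - 307\right) \left(-132 - 381\right) = 9480 + 4 \left(-381\right) \left(-132 - 381\right) = 9480 + 4 \left(-381\right) \left(-513\right) = 9480 + 781812 = 791292$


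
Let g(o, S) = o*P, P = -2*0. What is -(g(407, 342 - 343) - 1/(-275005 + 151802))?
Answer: -1/123203 ≈ -8.1167e-6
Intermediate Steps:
P = 0
g(o, S) = 0 (g(o, S) = o*0 = 0)
-(g(407, 342 - 343) - 1/(-275005 + 151802)) = -(0 - 1/(-275005 + 151802)) = -(0 - 1/(-123203)) = -(0 - 1*(-1/123203)) = -(0 + 1/123203) = -1*1/123203 = -1/123203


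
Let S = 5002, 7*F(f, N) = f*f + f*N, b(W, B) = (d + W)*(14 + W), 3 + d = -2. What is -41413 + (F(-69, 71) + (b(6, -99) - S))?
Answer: -324903/7 ≈ -46415.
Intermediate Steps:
d = -5 (d = -3 - 2 = -5)
b(W, B) = (-5 + W)*(14 + W)
F(f, N) = f**2/7 + N*f/7 (F(f, N) = (f*f + f*N)/7 = (f**2 + N*f)/7 = f**2/7 + N*f/7)
-41413 + (F(-69, 71) + (b(6, -99) - S)) = -41413 + ((1/7)*(-69)*(71 - 69) + ((-70 + 6**2 + 9*6) - 1*5002)) = -41413 + ((1/7)*(-69)*2 + ((-70 + 36 + 54) - 5002)) = -41413 + (-138/7 + (20 - 5002)) = -41413 + (-138/7 - 4982) = -41413 - 35012/7 = -324903/7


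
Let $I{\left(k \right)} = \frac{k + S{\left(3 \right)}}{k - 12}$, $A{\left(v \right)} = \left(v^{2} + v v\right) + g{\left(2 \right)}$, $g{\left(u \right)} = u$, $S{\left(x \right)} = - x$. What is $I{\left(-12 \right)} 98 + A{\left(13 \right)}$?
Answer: $\frac{1605}{4} \approx 401.25$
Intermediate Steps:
$A{\left(v \right)} = 2 + 2 v^{2}$ ($A{\left(v \right)} = \left(v^{2} + v v\right) + 2 = \left(v^{2} + v^{2}\right) + 2 = 2 v^{2} + 2 = 2 + 2 v^{2}$)
$I{\left(k \right)} = \frac{-3 + k}{-12 + k}$ ($I{\left(k \right)} = \frac{k - 3}{k - 12} = \frac{k - 3}{-12 + k} = \frac{-3 + k}{-12 + k}$)
$I{\left(-12 \right)} 98 + A{\left(13 \right)} = \frac{-3 - 12}{-12 - 12} \cdot 98 + \left(2 + 2 \cdot 13^{2}\right) = \frac{1}{-24} \left(-15\right) 98 + \left(2 + 2 \cdot 169\right) = \left(- \frac{1}{24}\right) \left(-15\right) 98 + \left(2 + 338\right) = \frac{5}{8} \cdot 98 + 340 = \frac{245}{4} + 340 = \frac{1605}{4}$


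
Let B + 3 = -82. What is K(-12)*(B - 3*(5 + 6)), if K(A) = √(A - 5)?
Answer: -118*I*√17 ≈ -486.53*I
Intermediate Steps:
B = -85 (B = -3 - 82 = -85)
K(A) = √(-5 + A)
K(-12)*(B - 3*(5 + 6)) = √(-5 - 12)*(-85 - 3*(5 + 6)) = √(-17)*(-85 - 3*11) = (I*√17)*(-85 - 33) = (I*√17)*(-118) = -118*I*√17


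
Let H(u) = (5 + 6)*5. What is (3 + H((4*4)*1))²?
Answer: 3364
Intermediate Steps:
H(u) = 55 (H(u) = 11*5 = 55)
(3 + H((4*4)*1))² = (3 + 55)² = 58² = 3364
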